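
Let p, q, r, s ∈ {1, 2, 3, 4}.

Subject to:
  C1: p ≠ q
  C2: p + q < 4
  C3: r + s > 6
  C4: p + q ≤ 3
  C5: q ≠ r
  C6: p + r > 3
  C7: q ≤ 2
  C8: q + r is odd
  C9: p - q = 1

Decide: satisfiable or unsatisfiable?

Satisfiable

Try p = 2, q = 1, r = 4, s = 3.
Check constraint 2: p + q = 3; constraint 3: r + s = 7. The remaining constraints are straightforward to verify.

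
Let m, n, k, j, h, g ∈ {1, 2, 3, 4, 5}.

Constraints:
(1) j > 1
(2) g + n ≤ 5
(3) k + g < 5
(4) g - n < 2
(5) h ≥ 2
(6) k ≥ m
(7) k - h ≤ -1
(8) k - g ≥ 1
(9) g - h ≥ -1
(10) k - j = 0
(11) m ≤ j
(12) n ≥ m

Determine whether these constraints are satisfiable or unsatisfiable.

Unsatisfiable

Constraints 7, 8, and 9 give h − k ≥ 1, k − g ≥ 1, g − h ≥ -1.
Adding all 3 inequalities: the left sides telescope to 0, and the right sides sum to 1 + 1 + (-1) = 1. So 0 ≥ 1, which is false.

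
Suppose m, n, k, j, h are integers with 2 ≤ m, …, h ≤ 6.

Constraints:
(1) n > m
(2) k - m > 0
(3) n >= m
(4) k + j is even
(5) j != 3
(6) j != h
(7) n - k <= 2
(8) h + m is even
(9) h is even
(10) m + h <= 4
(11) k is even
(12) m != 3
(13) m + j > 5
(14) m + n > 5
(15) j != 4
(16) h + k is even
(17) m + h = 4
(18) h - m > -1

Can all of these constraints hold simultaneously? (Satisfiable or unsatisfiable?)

Try m = 2, n = 6, k = 4, j = 6, h = 2.
Check constraint 2: k - m = 2; constraint 7: n - k = 2. The remaining constraints are straightforward to verify.

Satisfiable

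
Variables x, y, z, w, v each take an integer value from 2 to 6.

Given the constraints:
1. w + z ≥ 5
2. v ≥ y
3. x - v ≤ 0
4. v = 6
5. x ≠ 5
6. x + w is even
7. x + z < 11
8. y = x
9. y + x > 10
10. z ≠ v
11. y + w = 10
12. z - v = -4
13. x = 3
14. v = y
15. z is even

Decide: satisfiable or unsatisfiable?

Unsatisfiable

Constraint 4 fixes v = 6 and constraint 13 fixes x = 3. Constraints 8 and 14 give v = y = x, so v = x. But 6 ≠ 3 — contradiction.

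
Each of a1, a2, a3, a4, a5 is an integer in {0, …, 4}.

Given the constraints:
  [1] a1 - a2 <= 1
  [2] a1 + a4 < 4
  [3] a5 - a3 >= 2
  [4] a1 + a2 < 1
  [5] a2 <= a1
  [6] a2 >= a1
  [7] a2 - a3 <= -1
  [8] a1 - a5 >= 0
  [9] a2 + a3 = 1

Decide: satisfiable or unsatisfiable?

Constraints 1, 3, 7, and 8 give a5 − a3 ≥ 2, a3 − a2 ≥ 1, a2 − a1 ≥ -1, a1 − a5 ≥ 0.
Adding all 4 inequalities: the left sides telescope to 0, and the right sides sum to 2 + 1 + (-1) + 0 = 2. So 0 ≥ 2, which is false.

Unsatisfiable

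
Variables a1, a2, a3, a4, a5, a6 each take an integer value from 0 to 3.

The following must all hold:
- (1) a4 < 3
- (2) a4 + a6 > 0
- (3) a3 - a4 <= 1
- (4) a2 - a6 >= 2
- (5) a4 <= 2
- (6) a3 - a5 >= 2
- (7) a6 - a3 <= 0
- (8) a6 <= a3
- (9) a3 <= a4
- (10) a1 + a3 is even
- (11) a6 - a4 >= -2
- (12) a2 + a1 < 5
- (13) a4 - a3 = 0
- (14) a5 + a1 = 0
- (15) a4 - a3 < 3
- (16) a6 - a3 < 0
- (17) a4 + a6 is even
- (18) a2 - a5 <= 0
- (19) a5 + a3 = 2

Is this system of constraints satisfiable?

Unsatisfiable

Constraints 3, 4, 6, 11, and 18 give a5 − a2 ≥ 0, a2 − a6 ≥ 2, a6 − a4 ≥ -2, a4 − a3 ≥ -1, a3 − a5 ≥ 2.
Adding all 5 inequalities: the left sides telescope to 0, and the right sides sum to 0 + 2 + (-2) + (-1) + 2 = 1. So 0 ≥ 1, which is false.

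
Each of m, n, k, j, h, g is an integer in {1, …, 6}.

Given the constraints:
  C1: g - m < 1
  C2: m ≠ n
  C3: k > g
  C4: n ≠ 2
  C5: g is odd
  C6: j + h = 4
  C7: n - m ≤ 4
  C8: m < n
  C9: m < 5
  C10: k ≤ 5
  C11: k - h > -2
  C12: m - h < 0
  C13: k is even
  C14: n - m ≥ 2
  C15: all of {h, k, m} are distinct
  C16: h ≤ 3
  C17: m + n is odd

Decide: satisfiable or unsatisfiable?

Take m = 1, n = 4, k = 4, j = 1, h = 3, g = 1. Then constraint 1: g - m = 0; constraint 6: j + h = 4, and every other listed constraint is also met.

Satisfiable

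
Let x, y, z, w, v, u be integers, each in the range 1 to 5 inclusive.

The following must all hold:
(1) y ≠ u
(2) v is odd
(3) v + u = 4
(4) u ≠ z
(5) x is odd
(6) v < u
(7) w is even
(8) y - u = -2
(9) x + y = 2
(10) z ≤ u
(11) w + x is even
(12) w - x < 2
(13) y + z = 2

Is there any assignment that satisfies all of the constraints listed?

Unsatisfiable

Constraint 7 makes w even and constraint 5 makes x odd, so w + x must be odd. Constraint 11 says w + x is even — contradiction.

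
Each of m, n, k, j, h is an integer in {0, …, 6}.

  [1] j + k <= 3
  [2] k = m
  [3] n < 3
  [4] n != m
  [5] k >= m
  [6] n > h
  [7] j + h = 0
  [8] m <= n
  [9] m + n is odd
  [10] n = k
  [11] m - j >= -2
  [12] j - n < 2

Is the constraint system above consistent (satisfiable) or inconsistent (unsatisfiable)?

Unsatisfiable

From constraints 2 and 10, n = k = m, so n = m. But constraint 4 says n ≠ m. Contradiction.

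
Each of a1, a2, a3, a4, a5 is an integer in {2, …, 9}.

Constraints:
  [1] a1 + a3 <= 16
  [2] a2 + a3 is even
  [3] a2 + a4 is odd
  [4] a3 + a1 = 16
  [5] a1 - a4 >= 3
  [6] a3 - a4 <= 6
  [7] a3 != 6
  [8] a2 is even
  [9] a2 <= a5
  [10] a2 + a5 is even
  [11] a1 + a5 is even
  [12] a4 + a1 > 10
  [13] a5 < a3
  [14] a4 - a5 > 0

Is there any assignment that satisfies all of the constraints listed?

The assignment a1 = 8, a2 = 2, a3 = 8, a4 = 5, a5 = 2 works:
  constraint 1 holds since a1 + a3 = 16.
  constraint 4 holds since a3 + a1 = 16.
The rest check out directly.

Satisfiable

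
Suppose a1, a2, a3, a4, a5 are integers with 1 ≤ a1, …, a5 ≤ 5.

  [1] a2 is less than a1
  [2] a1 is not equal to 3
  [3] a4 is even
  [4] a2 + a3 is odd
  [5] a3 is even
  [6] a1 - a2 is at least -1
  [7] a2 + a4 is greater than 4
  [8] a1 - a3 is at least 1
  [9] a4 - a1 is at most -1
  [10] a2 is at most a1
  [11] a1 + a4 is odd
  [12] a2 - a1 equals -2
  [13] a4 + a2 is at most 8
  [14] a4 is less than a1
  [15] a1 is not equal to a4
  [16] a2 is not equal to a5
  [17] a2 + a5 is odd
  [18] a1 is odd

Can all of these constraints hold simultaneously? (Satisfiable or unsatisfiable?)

Setting (a1, a2, a3, a4, a5) = (5, 3, 4, 4, 2) satisfies everything: constraint 6: a1 - a2 = 2; constraint 7: a2 + a4 = 7, and the others follow.

Satisfiable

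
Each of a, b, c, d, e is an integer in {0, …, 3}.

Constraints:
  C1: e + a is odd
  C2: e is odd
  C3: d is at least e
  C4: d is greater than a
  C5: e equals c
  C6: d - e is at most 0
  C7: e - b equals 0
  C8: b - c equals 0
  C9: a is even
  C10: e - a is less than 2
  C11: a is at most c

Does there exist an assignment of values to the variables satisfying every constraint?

Setting (a, b, c, d, e) = (2, 3, 3, 3, 3) satisfies everything: constraint 6: d - e = 0; constraint 7: e - b = 0, and the others follow.

Satisfiable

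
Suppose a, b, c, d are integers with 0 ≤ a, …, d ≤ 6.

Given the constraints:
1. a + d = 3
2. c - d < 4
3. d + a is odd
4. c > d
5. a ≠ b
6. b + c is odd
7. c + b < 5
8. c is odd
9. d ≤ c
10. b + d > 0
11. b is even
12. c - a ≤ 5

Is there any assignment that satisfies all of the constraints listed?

Try a = 1, b = 0, c = 3, d = 2.
Check constraint 1: a + d = 3; constraint 2: c - d = 1. The remaining constraints are straightforward to verify.

Satisfiable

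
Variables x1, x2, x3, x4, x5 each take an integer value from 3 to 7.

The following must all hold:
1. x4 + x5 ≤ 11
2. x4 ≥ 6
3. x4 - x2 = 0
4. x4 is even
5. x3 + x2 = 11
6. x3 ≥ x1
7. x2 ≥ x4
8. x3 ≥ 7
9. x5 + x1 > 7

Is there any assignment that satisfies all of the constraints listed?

Unsatisfiable

From constraint 8: x3 ≥ 7. From constraints 2 and 7: x2 ≥ x4 ≥ 6. Hence x3 + x2 ≥ 13. But constraint 5 requires x3 + x2 = 11, and 11 < 13. Contradiction.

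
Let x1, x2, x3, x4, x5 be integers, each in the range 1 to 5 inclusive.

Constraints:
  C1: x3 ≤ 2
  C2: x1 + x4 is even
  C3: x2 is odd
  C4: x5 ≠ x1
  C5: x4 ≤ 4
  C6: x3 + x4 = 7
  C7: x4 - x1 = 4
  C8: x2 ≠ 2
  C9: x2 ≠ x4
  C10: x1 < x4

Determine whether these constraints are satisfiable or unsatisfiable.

Unsatisfiable

From constraint 1: x3 ≤ 2. From constraint 5: x4 ≤ 4. Hence x3 + x4 ≤ 6. But constraint 6 requires x3 + x4 = 7, and 7 > 6. Contradiction.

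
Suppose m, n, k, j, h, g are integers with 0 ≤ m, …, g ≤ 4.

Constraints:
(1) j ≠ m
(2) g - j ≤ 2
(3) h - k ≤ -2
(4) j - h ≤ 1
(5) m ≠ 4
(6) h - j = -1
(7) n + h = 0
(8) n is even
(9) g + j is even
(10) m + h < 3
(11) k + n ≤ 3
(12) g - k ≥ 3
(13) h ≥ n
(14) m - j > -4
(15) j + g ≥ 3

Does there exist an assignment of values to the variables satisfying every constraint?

Unsatisfiable

Constraints 2, 3, 4, and 12 give j − g ≥ -2, g − k ≥ 3, k − h ≥ 2, h − j ≥ -1.
Adding all 4 inequalities: the left sides telescope to 0, and the right sides sum to (-2) + 3 + 2 + (-1) = 2. So 0 ≥ 2, which is false.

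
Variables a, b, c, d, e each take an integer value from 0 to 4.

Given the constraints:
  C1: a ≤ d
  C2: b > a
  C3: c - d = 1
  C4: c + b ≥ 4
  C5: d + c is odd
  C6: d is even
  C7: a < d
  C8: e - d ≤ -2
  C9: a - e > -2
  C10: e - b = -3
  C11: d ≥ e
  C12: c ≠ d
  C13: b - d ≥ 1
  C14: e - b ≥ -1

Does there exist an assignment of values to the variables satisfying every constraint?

Unsatisfiable

Constraints 8, 13, and 14 give e − b ≥ -1, b − d ≥ 1, d − e ≥ 2.
Adding all 3 inequalities: the left sides telescope to 0, and the right sides sum to (-1) + 1 + 2 = 2. So 0 ≥ 2, which is false.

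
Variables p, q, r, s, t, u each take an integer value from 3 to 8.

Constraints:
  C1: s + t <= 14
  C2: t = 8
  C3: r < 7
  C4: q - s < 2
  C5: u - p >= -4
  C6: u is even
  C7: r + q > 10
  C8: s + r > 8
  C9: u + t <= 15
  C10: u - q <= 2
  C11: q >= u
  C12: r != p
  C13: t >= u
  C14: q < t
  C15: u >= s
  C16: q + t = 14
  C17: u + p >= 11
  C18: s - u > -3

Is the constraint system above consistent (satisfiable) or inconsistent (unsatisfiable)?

Satisfiable

Setting (p, q, r, s, t, u) = (7, 6, 5, 5, 8, 6) satisfies everything: constraint 1: s + t = 13; constraint 4: q - s = 1; constraint 5: u - p = -1, and the others follow.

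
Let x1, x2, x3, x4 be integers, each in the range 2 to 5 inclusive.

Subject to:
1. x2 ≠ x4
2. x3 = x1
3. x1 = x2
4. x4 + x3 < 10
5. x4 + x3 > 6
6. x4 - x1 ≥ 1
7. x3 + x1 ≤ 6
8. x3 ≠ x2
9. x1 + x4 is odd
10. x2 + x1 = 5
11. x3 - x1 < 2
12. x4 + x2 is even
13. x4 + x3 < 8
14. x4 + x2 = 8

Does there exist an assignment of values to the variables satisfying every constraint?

From constraints 2 and 3, x3 = x1 = x2, so x3 = x2. But constraint 8 says x3 ≠ x2. Contradiction.

Unsatisfiable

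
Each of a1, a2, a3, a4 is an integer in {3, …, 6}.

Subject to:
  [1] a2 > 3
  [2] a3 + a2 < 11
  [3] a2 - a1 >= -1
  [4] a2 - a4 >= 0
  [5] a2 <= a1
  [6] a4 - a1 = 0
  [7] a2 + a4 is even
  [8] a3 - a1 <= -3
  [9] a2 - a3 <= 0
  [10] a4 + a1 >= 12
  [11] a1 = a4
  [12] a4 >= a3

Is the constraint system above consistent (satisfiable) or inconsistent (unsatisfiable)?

Unsatisfiable

Constraints 3, 8, and 9 give a3 − a2 ≥ 0, a2 − a1 ≥ -1, a1 − a3 ≥ 3.
Adding all 3 inequalities: the left sides telescope to 0, and the right sides sum to 0 + (-1) + 3 = 2. So 0 ≥ 2, which is false.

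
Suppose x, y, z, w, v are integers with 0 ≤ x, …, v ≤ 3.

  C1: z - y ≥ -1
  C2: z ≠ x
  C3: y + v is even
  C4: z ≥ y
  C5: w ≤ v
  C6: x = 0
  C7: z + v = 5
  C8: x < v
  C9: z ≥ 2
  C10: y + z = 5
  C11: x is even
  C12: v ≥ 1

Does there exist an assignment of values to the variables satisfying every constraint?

Take x = 0, y = 2, z = 3, w = 2, v = 2. Then constraint 1: z - y = 1; constraint 7: z + v = 5, and every other listed constraint is also met.

Satisfiable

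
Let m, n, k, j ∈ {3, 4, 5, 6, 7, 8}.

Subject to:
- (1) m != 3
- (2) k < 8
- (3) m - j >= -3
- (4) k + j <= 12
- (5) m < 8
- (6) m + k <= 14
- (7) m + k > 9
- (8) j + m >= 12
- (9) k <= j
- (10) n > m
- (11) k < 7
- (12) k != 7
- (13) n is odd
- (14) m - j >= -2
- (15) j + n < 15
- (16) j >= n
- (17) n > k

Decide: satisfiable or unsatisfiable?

Try m = 6, n = 7, k = 5, j = 7.
Check constraint 3: m - j = -1; constraint 4: k + j = 12; constraint 6: m + k = 11. The remaining constraints are straightforward to verify.

Satisfiable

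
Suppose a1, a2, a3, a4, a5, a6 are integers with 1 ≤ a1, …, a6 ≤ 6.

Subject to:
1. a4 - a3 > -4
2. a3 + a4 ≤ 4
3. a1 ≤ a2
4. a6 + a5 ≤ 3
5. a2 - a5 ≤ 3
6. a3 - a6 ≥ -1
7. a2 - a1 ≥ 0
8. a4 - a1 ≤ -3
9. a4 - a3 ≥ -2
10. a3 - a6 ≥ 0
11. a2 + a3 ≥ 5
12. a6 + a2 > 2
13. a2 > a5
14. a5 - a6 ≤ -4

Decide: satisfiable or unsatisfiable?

Unsatisfiable

Constraints 5, 7, 8, 9, 10, and 14 give a1 − a4 ≥ 3, a4 − a3 ≥ -2, a3 − a6 ≥ 0, a6 − a5 ≥ 4, a5 − a2 ≥ -3, a2 − a1 ≥ 0.
Adding all 6 inequalities: the left sides telescope to 0, and the right sides sum to 3 + (-2) + 0 + 4 + (-3) + 0 = 2. So 0 ≥ 2, which is false.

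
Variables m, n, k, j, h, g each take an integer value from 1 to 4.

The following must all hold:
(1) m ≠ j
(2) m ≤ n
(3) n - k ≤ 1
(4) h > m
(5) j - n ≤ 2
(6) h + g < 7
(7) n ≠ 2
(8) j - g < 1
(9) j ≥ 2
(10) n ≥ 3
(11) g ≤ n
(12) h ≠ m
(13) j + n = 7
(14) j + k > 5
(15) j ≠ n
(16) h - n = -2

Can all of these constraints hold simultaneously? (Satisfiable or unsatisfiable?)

Satisfiable

Setting (m, n, k, j, h, g) = (1, 4, 4, 3, 2, 4) satisfies everything: constraint 3: n - k = 0; constraint 5: j - n = -1, and the others follow.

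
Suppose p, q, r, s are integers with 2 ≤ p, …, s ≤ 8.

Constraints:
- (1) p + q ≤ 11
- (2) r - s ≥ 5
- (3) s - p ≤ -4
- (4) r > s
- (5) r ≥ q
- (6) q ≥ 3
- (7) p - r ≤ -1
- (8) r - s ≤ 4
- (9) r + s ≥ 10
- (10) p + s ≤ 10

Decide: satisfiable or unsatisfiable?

Constraints 3, 7, and 8 give p − s ≥ 4, s − r ≥ -4, r − p ≥ 1.
Adding all 3 inequalities: the left sides telescope to 0, and the right sides sum to 4 + (-4) + 1 = 1. So 0 ≥ 1, which is false.

Unsatisfiable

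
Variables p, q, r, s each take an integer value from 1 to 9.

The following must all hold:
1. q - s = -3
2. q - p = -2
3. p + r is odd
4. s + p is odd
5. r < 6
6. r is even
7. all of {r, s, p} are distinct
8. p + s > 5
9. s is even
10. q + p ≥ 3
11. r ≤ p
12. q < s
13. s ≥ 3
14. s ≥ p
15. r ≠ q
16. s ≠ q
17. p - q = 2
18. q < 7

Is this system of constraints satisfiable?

Setting (p, q, r, s) = (3, 1, 2, 4) satisfies everything: constraint 1: q - s = -3; constraint 2: q - p = -2, and the others follow.

Satisfiable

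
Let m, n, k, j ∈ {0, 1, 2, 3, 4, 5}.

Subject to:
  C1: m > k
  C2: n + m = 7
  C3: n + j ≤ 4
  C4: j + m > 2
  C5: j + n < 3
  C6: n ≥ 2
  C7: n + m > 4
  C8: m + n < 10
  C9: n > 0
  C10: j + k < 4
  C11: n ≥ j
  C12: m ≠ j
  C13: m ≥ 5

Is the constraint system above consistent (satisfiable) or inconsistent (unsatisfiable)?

The assignment m = 5, n = 2, k = 2, j = 0 works:
  constraint 2 holds since n + m = 7.
  constraint 3 holds since n + j = 2.
The rest check out directly.

Satisfiable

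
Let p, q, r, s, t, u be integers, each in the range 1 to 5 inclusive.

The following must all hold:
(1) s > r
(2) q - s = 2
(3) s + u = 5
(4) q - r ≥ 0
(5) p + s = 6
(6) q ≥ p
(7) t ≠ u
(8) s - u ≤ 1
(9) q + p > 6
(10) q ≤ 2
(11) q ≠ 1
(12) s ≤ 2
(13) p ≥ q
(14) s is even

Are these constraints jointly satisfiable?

Unsatisfiable

From constraints 6 and 10: p ≤ q ≤ 2. From constraint 12: s ≤ 2. Hence p + s ≤ 4. But constraint 5 requires p + s = 6, and 6 > 4. Contradiction.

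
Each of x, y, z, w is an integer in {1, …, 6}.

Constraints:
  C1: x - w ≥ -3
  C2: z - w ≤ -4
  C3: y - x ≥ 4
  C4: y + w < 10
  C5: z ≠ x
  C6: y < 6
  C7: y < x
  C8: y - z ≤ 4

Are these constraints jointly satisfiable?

Constraints 1, 2, 3, and 8 give y − x ≥ 4, x − w ≥ -3, w − z ≥ 4, z − y ≥ -4.
Adding all 4 inequalities: the left sides telescope to 0, and the right sides sum to 4 + (-3) + 4 + (-4) = 1. So 0 ≥ 1, which is false.

Unsatisfiable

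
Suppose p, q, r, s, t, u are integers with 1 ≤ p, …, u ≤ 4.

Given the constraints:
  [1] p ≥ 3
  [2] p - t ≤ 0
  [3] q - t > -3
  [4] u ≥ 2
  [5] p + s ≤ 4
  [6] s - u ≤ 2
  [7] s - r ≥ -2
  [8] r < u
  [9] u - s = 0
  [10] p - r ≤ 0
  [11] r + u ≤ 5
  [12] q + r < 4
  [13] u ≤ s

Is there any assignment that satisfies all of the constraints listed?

Unsatisfiable

From constraint 1: p ≥ 3. From constraints 4 and 13: s ≥ u ≥ 2. Hence p + s ≥ 5. But constraint 5 requires p + s ≤ 4, and 4 < 5. Contradiction.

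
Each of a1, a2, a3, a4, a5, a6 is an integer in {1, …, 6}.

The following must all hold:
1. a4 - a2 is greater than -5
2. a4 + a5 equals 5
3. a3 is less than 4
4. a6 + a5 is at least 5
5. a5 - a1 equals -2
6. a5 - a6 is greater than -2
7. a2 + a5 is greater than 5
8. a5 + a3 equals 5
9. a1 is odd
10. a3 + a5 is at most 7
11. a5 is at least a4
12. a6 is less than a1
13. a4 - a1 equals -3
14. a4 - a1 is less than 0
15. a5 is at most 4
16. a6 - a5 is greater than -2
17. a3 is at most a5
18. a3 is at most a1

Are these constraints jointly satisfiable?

Satisfiable

Try a1 = 5, a2 = 4, a3 = 2, a4 = 2, a5 = 3, a6 = 4.
Check constraint 1: a4 - a2 = -2; constraint 2: a4 + a5 = 5; constraint 4: a6 + a5 = 7. The remaining constraints are straightforward to verify.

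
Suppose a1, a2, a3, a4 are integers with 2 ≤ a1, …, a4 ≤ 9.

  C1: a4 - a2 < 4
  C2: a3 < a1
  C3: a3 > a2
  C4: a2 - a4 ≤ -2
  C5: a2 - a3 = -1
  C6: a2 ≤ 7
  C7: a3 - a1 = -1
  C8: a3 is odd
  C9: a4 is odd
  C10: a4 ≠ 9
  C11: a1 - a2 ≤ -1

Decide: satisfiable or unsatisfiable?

Unsatisfiable

Constraints 2, 3, and 11 give a2 < a3, a3 < a1, a1 < a2. Chaining: a2 < a3 < a1 < a2, which forces a2 < a2 — impossible.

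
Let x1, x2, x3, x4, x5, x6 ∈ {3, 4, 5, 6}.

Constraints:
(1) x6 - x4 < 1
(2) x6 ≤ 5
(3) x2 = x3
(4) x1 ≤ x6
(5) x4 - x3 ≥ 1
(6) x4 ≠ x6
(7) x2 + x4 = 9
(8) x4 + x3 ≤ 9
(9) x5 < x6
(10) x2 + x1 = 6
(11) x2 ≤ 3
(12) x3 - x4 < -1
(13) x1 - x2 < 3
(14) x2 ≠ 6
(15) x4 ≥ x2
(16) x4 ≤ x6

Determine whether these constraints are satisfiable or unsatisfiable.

Unsatisfiable

From constraint 11: x2 ≤ 3. From constraints 2 and 16: x4 ≤ x6 ≤ 5. Hence x2 + x4 ≤ 8. But constraint 7 requires x2 + x4 = 9, and 9 > 8. Contradiction.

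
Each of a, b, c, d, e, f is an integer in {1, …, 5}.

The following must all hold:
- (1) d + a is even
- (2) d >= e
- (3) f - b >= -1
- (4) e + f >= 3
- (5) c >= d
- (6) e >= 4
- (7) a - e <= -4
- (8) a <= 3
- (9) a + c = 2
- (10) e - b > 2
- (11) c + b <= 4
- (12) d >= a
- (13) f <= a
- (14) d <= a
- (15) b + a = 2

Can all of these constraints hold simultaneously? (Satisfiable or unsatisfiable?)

Unsatisfiable

From constraints 2 and 6: d ≥ e and e ≥ 4, so d ≥ 4. From constraints 8 and 14: d ≤ a and a ≤ 3, so d ≤ 3. But 3 < 4, so no value of d works.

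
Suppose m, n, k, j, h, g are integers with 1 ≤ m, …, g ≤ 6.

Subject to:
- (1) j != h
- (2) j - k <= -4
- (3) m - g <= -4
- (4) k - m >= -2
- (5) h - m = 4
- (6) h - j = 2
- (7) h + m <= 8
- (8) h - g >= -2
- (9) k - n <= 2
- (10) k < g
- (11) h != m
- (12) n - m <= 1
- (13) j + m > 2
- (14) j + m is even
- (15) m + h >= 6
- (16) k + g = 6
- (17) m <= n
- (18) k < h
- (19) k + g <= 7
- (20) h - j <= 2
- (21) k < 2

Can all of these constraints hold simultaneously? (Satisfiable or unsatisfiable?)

Constraints 2, 3, 8, 9, 12, and 20 give j − h ≥ -2, h − g ≥ -2, g − m ≥ 4, m − n ≥ -1, n − k ≥ -2, k − j ≥ 4.
Adding all 6 inequalities: the left sides telescope to 0, and the right sides sum to (-2) + (-2) + 4 + (-1) + (-2) + 4 = 1. So 0 ≥ 1, which is false.

Unsatisfiable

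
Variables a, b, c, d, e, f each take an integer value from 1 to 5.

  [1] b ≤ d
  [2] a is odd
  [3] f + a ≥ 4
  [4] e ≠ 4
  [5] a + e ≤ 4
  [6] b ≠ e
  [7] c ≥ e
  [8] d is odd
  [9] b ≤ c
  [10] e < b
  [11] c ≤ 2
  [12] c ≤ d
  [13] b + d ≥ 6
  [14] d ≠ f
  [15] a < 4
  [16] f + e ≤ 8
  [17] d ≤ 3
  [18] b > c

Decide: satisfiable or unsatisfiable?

From constraints 9 and 11: b ≤ c ≤ 2. From constraint 17: d ≤ 3. Hence b + d ≤ 5. But constraint 13 requires b + d ≥ 6, and 6 > 5. Contradiction.

Unsatisfiable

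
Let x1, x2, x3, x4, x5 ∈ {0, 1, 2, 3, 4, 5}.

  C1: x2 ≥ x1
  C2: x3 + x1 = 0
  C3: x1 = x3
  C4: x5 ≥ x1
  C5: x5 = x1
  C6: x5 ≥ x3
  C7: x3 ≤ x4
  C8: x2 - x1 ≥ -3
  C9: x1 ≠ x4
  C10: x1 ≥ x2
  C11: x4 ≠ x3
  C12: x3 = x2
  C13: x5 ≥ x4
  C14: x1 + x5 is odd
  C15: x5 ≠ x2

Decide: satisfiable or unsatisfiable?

Unsatisfiable

From constraints 3, 5, and 12, x5 = x1 = x3 = x2, so x5 = x2. But constraint 15 says x5 ≠ x2. Contradiction.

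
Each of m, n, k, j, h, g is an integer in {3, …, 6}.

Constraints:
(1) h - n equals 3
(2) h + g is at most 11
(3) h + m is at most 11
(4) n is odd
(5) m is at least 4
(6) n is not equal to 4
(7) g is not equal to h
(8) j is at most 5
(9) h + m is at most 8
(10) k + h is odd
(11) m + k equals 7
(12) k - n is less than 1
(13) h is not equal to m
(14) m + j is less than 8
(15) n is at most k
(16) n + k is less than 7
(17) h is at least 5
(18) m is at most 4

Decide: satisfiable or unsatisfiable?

From constraint 17: h ≥ 5. From constraint 5: m ≥ 4. Hence h + m ≥ 9. But constraint 9 requires h + m ≤ 8, and 8 < 9. Contradiction.

Unsatisfiable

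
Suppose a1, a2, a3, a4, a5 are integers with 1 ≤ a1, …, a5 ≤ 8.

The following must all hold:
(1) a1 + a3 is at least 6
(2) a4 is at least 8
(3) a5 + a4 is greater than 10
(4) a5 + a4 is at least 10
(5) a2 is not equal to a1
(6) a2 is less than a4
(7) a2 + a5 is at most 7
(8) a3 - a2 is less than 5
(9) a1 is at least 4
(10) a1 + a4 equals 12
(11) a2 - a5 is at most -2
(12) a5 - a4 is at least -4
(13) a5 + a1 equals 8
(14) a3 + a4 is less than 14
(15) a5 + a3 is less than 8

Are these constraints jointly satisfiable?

The assignment a1 = 4, a2 = 1, a3 = 3, a4 = 8, a5 = 4 works:
  constraint 1 holds since a1 + a3 = 7.
  constraint 3 holds since a5 + a4 = 12.
The rest check out directly.

Satisfiable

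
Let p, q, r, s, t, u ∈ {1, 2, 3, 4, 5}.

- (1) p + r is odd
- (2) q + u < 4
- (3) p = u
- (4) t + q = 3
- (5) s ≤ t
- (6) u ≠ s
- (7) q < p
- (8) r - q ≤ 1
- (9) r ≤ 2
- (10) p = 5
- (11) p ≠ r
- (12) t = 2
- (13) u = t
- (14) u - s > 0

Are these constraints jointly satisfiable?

Constraint 10 fixes p = 5 and constraint 12 fixes t = 2. Constraints 3 and 13 give p = u = t, so p = t. But 5 ≠ 2 — contradiction.

Unsatisfiable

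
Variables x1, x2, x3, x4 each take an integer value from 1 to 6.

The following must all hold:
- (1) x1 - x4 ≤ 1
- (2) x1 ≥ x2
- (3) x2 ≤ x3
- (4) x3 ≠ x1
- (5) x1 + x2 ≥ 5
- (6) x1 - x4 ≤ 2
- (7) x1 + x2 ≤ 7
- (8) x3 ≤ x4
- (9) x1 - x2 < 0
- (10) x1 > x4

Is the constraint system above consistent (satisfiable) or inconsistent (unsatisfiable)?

Constraints 3, 8, 9, and 10 give x4 < x1, x1 < x2, x2 ≤ x3, x3 ≤ x4. Chaining: x4 < x1 < x2 ≤ x3 ≤ x4, which forces x4 < x4 — impossible.

Unsatisfiable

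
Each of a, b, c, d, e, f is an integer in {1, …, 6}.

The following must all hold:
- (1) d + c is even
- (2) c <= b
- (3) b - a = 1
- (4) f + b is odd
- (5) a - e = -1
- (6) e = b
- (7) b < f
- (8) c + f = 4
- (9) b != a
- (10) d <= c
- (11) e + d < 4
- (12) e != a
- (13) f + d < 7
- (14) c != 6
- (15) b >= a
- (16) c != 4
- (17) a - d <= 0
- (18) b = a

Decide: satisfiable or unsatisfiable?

Unsatisfiable

From constraints 6 and 18, e = b = a, so e = a. But constraint 12 says e ≠ a. Contradiction.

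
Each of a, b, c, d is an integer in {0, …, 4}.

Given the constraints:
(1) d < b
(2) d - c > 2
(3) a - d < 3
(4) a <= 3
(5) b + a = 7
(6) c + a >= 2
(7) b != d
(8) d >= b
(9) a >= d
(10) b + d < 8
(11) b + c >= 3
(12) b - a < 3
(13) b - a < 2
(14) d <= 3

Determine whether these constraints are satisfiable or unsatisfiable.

From constraints 8 and 14: b ≤ d ≤ 3. From constraint 4: a ≤ 3. Hence b + a ≤ 6. But constraint 5 requires b + a = 7, and 7 > 6. Contradiction.

Unsatisfiable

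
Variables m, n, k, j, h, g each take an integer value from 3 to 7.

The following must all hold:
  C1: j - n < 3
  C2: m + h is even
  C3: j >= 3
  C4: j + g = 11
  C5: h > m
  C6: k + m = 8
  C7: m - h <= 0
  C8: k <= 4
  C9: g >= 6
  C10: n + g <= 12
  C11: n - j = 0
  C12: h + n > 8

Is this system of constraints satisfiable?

Satisfiable

The assignment m = 4, n = 4, k = 4, j = 4, h = 6, g = 7 works:
  constraint 1 holds since j - n = 0.
  constraint 4 holds since j + g = 11.
The rest check out directly.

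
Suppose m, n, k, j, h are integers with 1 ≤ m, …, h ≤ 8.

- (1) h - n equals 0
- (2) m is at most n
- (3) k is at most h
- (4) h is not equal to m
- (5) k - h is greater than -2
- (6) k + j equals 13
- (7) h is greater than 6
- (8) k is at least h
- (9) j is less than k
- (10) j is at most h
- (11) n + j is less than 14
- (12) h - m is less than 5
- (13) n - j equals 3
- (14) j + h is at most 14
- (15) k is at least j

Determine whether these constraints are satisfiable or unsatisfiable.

Take m = 6, n = 8, k = 8, j = 5, h = 8. Then constraint 1: h - n = 0; constraint 5: k - h = 0; constraint 6: k + j = 13, and every other listed constraint is also met.

Satisfiable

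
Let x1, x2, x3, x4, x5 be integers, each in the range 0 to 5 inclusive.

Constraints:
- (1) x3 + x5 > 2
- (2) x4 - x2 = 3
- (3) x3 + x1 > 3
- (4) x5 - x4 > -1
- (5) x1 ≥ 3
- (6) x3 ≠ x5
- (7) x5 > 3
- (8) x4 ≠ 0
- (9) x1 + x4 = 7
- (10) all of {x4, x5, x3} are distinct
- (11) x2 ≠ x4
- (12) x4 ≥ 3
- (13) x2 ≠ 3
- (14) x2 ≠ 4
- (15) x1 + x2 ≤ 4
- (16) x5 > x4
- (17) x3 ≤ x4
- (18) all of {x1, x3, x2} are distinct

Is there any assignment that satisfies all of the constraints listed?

Satisfiable

One satisfying assignment is x1 = 4, x2 = 0, x3 = 1, x4 = 3, x5 = 4.
For the less obvious constraints — constraint 1: x3 + x5 = 5; constraint 2: x4 - x2 = 3; constraint 3: x3 + x1 = 5 — and the others hold by inspection.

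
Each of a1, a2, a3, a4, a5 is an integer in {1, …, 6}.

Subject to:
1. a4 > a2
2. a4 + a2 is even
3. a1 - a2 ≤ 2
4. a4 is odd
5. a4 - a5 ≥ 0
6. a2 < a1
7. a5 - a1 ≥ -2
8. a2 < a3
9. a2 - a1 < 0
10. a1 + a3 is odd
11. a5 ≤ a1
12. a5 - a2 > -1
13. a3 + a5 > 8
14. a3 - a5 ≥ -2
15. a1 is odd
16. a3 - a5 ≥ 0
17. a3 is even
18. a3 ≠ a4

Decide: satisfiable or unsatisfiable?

One satisfying assignment is a1 = 5, a2 = 3, a3 = 6, a4 = 5, a5 = 5.
For the less obvious constraints — constraint 3: a1 - a2 = 2; constraint 5: a4 - a5 = 0; constraint 7: a5 - a1 = 0 — and the others hold by inspection.

Satisfiable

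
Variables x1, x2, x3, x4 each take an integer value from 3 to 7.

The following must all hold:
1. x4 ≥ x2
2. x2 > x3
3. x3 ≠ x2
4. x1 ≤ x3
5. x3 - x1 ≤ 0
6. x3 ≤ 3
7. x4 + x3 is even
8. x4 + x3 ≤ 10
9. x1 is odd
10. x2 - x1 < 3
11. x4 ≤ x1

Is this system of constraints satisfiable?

Unsatisfiable

Constraints 1, 2, 4, and 11 give x2 ≤ x4, x4 ≤ x1, x1 ≤ x3, x3 < x2. Chaining: x2 ≤ x4 ≤ x1 ≤ x3 < x2, which forces x2 < x2 — impossible.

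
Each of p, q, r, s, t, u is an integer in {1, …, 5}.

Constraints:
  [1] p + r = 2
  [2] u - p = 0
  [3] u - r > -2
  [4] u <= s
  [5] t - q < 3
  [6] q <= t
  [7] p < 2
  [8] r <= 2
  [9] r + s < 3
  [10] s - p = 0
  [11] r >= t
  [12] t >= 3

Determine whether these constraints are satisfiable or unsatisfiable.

Unsatisfiable

From constraint 12: t ≥ 3. From constraints 8 and 11: t ≤ r and r ≤ 2, so t ≤ 2. But 2 < 3, so no value of t works.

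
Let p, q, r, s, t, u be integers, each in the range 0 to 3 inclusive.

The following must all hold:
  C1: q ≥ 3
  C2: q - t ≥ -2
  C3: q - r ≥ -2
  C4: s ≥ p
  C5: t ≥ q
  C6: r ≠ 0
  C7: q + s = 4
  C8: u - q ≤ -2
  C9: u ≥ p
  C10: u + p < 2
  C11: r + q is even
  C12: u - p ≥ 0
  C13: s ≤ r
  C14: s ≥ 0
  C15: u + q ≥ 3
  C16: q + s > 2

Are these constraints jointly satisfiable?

One satisfying assignment is p = 0, q = 3, r = 3, s = 1, t = 3, u = 0.
For the less obvious constraints — constraint 2: q - t = 0; constraint 3: q - r = 0 — and the others hold by inspection.

Satisfiable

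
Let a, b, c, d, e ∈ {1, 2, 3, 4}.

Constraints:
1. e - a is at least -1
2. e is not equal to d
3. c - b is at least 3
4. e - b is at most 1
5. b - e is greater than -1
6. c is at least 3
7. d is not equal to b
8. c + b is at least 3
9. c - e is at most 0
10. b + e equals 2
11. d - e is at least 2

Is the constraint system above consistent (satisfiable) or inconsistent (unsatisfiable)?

Constraints 3, 4, and 9 give b − e ≥ -1, e − c ≥ 0, c − b ≥ 3.
Adding all 3 inequalities: the left sides telescope to 0, and the right sides sum to (-1) + 0 + 3 = 2. So 0 ≥ 2, which is false.

Unsatisfiable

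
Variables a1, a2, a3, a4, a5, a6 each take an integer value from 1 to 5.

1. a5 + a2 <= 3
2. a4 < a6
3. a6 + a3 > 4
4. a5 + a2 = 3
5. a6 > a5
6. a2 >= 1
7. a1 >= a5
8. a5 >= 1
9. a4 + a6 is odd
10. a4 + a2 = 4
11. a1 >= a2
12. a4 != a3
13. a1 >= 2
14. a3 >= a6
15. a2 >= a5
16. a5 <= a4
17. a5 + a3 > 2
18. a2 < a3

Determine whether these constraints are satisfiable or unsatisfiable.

Take a1 = 3, a2 = 2, a3 = 3, a4 = 2, a5 = 1, a6 = 3. Then constraint 1: a5 + a2 = 3; constraint 3: a6 + a3 = 6; constraint 4: a5 + a2 = 3, and every other listed constraint is also met.

Satisfiable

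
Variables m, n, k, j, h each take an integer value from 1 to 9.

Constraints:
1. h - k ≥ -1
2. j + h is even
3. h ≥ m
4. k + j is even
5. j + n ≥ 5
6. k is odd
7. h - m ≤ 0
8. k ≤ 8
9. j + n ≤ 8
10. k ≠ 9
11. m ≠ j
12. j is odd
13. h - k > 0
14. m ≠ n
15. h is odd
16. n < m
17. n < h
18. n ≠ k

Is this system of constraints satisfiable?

Satisfiable

Try m = 9, n = 4, k = 7, j = 3, h = 9.
Check constraint 1: h - k = 2; constraint 5: j + n = 7; constraint 7: h - m = 0. The remaining constraints are straightforward to verify.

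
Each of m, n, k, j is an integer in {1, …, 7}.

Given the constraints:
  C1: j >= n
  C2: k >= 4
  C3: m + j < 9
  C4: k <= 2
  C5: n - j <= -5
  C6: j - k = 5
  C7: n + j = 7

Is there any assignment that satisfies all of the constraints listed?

Unsatisfiable

From constraint 2: k ≥ 4. From constraint 4: k ≤ 2. But 2 < 4, so no value of k works.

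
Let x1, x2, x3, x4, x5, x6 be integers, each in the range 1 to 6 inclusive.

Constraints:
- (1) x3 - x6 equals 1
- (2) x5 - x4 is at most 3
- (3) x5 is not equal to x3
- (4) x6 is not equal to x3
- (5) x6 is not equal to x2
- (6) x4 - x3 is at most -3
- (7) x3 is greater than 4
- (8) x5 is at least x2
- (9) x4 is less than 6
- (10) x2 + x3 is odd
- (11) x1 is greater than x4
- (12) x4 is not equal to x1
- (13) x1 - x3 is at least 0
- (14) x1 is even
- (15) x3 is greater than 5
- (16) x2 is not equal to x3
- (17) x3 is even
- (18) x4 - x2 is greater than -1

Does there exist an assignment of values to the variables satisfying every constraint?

Take x1 = 6, x2 = 1, x3 = 6, x4 = 2, x5 = 5, x6 = 5. Then constraint 1: x3 - x6 = 1; constraint 2: x5 - x4 = 3, and every other listed constraint is also met.

Satisfiable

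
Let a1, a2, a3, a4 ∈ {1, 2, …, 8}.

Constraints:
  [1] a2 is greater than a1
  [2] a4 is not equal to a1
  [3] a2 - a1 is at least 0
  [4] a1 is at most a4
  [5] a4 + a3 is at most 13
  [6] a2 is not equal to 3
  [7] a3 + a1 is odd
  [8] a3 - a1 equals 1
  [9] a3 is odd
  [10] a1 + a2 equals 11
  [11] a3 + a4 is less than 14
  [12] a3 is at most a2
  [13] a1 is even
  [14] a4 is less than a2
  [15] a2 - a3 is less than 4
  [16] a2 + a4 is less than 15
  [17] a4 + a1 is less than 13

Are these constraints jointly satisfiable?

Try a1 = 4, a2 = 7, a3 = 5, a4 = 6.
Check constraint 3: a2 - a1 = 3; constraint 5: a4 + a3 = 11; constraint 8: a3 - a1 = 1. The remaining constraints are straightforward to verify.

Satisfiable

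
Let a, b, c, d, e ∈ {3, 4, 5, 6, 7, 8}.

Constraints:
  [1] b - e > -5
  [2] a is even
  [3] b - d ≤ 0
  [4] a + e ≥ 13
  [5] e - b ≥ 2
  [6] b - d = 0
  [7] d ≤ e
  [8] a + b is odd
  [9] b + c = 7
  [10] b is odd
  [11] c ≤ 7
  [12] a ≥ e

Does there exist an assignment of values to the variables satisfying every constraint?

Setting (a, b, c, d, e) = (8, 3, 4, 3, 7) satisfies everything: constraint 1: b - e = -4; constraint 3: b - d = 0; constraint 4: a + e = 15, and the others follow.

Satisfiable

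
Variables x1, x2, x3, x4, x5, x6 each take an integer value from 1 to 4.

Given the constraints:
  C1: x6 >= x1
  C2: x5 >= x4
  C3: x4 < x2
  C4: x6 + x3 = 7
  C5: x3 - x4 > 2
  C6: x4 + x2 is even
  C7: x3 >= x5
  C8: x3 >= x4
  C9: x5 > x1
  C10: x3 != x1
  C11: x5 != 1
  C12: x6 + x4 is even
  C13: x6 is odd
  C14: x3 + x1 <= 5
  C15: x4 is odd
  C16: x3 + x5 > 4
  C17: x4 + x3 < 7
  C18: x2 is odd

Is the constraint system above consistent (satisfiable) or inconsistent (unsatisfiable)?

The assignment x1 = 1, x2 = 3, x3 = 4, x4 = 1, x5 = 2, x6 = 3 works:
  constraint 4 holds since x6 + x3 = 7.
  constraint 5 holds since x3 - x4 = 3.
The rest check out directly.

Satisfiable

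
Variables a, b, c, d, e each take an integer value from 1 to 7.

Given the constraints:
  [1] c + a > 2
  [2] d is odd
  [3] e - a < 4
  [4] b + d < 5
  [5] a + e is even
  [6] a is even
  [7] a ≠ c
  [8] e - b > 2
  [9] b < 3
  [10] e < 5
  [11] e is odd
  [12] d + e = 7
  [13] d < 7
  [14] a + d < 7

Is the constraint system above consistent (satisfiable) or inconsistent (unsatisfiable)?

Unsatisfiable

Constraint 6 makes a even and constraint 11 makes e odd, so a + e must be odd. Constraint 5 says a + e is even — contradiction.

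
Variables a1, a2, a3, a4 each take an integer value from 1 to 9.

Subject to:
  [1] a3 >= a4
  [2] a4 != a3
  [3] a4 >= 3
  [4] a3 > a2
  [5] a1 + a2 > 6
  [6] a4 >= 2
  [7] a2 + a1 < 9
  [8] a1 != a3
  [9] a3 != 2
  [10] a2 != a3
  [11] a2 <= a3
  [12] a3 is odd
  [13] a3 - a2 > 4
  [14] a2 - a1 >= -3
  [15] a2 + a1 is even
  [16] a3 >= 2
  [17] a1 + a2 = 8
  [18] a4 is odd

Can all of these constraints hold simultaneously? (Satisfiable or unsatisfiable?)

Try a1 = 5, a2 = 3, a3 = 9, a4 = 3.
Check constraint 5: a1 + a2 = 8; constraint 7: a2 + a1 = 8. The remaining constraints are straightforward to verify.

Satisfiable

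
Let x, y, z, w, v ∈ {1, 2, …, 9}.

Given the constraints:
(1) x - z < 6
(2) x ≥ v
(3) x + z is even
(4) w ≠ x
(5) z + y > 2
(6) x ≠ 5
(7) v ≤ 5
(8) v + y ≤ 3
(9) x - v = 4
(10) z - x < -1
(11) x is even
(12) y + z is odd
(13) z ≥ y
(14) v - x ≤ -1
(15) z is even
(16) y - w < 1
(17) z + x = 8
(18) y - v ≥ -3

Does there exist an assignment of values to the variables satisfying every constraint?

One satisfying assignment is x = 6, y = 1, z = 2, w = 2, v = 2.
For the less obvious constraints — constraint 1: x - z = 4; constraint 5: z + y = 3 — and the others hold by inspection.

Satisfiable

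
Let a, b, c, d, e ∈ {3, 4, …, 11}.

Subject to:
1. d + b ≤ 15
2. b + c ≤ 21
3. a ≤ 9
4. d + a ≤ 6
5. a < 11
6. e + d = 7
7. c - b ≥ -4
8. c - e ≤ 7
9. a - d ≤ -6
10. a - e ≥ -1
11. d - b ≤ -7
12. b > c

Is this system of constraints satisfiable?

Constraints 7, 8, 9, 10, and 11 give d − a ≥ 6, a − e ≥ -1, e − c ≥ -7, c − b ≥ -4, b − d ≥ 7.
Adding all 5 inequalities: the left sides telescope to 0, and the right sides sum to 6 + (-1) + (-7) + (-4) + 7 = 1. So 0 ≥ 1, which is false.

Unsatisfiable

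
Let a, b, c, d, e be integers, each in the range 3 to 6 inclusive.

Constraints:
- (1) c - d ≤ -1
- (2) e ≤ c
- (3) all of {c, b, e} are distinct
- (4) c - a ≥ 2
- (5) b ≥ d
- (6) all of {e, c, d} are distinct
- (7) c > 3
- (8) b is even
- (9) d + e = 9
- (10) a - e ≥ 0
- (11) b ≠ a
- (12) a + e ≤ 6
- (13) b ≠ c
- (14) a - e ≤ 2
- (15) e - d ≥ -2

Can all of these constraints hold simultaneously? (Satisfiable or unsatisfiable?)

Constraints 1, 4, 10, and 15 give d − c ≥ 1, c − a ≥ 2, a − e ≥ 0, e − d ≥ -2.
Adding all 4 inequalities: the left sides telescope to 0, and the right sides sum to 1 + 2 + 0 + (-2) = 1. So 0 ≥ 1, which is false.

Unsatisfiable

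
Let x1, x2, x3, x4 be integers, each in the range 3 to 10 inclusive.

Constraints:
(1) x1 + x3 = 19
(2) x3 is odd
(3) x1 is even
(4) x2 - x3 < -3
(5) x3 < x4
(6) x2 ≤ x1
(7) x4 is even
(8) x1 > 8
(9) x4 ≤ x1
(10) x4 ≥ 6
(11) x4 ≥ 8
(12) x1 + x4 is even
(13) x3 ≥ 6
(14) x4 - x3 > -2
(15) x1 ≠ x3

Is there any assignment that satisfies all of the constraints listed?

One satisfying assignment is x1 = 10, x2 = 4, x3 = 9, x4 = 10.
For the less obvious constraints — constraint 1: x1 + x3 = 19; constraint 4: x2 - x3 = -5; constraint 14: x4 - x3 = 1 — and the others hold by inspection.

Satisfiable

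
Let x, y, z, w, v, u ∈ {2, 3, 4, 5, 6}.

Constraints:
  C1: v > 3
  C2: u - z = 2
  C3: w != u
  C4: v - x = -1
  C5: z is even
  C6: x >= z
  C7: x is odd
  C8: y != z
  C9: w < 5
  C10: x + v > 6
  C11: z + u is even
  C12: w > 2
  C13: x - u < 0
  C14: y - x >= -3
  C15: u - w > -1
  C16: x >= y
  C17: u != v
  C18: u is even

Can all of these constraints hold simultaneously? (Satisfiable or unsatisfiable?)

Satisfiable

Try x = 5, y = 2, z = 4, w = 4, v = 4, u = 6.
Check constraint 2: u - z = 2; constraint 4: v - x = -1; constraint 10: x + v = 9. The remaining constraints are straightforward to verify.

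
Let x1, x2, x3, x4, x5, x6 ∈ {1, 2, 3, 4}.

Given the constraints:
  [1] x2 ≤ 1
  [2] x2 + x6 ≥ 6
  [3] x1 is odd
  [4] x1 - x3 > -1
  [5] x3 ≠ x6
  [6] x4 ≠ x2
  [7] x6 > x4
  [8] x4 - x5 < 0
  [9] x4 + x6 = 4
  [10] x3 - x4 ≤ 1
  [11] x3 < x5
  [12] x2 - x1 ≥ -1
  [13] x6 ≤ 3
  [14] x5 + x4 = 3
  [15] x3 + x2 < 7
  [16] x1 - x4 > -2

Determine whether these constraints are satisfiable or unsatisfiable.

From constraint 1: x2 ≤ 1. From constraint 13: x6 ≤ 3. Hence x2 + x6 ≤ 4. But constraint 2 requires x2 + x6 ≥ 6, and 6 > 4. Contradiction.

Unsatisfiable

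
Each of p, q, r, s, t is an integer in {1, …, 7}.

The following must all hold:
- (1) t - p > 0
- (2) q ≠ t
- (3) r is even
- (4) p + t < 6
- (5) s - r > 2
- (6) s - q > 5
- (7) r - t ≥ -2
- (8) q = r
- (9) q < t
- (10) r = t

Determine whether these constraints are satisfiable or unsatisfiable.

Unsatisfiable

From constraints 8 and 10, q = r = t, so q = t. But constraint 2 says q ≠ t. Contradiction.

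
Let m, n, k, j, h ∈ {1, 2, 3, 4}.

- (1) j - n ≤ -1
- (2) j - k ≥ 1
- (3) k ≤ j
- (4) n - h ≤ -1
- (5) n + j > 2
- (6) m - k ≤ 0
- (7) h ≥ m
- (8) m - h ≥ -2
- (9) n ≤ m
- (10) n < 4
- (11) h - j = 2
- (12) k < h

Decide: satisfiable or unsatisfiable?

Unsatisfiable

Constraints 1, 2, 4, 6, and 8 give m − h ≥ -2, h − n ≥ 1, n − j ≥ 1, j − k ≥ 1, k − m ≥ 0.
Adding all 5 inequalities: the left sides telescope to 0, and the right sides sum to (-2) + 1 + 1 + 1 + 0 = 1. So 0 ≥ 1, which is false.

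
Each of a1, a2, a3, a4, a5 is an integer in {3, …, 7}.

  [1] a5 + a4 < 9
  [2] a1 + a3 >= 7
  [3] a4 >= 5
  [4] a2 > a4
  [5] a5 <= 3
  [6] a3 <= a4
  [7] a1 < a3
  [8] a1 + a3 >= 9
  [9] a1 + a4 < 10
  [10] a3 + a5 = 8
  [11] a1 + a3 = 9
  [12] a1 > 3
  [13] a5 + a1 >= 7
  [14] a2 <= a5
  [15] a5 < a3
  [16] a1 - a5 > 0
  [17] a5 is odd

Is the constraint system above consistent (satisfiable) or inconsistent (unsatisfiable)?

Constraints 4, 6, 7, 14, and 16 give a4 < a2, a2 ≤ a5, a5 < a1, a1 < a3, a3 ≤ a4. Chaining: a4 < a2 ≤ a5 < a1 < a3 ≤ a4, which forces a4 < a4 — impossible.

Unsatisfiable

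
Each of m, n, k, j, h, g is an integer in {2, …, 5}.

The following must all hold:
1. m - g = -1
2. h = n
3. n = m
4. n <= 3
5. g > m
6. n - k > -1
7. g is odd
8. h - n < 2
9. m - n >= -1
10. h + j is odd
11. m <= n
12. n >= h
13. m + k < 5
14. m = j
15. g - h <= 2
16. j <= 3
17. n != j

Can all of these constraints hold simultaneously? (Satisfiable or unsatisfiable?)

From constraints 3 and 14, n = m = j, so n = j. But constraint 17 says n ≠ j. Contradiction.

Unsatisfiable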